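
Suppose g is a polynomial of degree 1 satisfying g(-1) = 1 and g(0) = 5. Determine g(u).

g(u) = 4u + 5

Write g(u) = au + b. Substituting each data point gives a linear system:
  -a + b = 1
  b = 5
Solving the system yields a = 4, b = 5.
So g(u) = 4u + 5.
Check: g(-1) = 1. ✓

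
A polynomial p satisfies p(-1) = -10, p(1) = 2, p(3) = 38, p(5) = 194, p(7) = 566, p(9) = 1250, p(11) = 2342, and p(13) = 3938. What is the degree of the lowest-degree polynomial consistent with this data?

Forward differences of the values at n = -1, 1, 3, 5, 7, 9, 11, 13:
  p  : -10  2  38  194  566  1250  2342  3938
  Δ  : 12  36  156  372  684  1092  1596
  Δ^2: 24  120  216  312  408  504
  Δ^3: 96  96  96  96  96
  Δ^4: 0  0  0  0
  Δ^5: 0  0  0
  Δ^6: 0  0
  Δ^7: 0
The third differences are constant (96) and nonzero, while all higher differences vanish, so the minimal degree is 3.

3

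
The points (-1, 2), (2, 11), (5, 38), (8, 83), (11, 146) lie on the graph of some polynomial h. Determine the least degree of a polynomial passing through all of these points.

Forward differences of the values at n = -1, 2, 5, 8, 11:
  h  : 2  11  38  83  146
  Δ  : 9  27  45  63
  Δ^2: 18  18  18
  Δ^3: 0  0
  Δ^4: 0
The second differences are constant (18) and nonzero, while all higher differences vanish, so the minimal degree is 2.

2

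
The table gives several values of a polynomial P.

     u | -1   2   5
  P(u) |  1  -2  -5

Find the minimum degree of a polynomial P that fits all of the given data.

Forward differences of the values at u = -1, 2, 5:
  P  : 1  -2  -5
  Δ  : -3  -3
  Δ^2: 0
The first differences are constant (-3) and nonzero, while all higher differences vanish, so the minimal degree is 1.

1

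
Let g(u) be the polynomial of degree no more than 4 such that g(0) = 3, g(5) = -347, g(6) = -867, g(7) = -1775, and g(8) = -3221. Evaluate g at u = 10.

Write g(u) = au^4 + bu^3 + cu^2 + du + e. Substituting each data point gives a linear system:
  e = 3
  625a + 125b + 25c + 5d + e = -347
  1296a + 216b + 36c + 6d + e = -867
  2401a + 343b + 49c + 7d + e = -1775
  4096a + 512b + 64c + 8d + e = -3221
Solving the system yields a = -1, b = 1, c = 5, d = 5, e = 3.
So g(u) = -u^4 + u^3 + 5u^2 + 5u + 3.
Then g(10) = -8447.

-8447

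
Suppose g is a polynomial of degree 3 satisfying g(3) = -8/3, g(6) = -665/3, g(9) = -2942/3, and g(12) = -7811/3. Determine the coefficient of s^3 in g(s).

Write g(s) = as^3 + bs^2 + cs + d. Substituting each data point gives a linear system:
  27a + 9b + 3c + d = -8/3
  216a + 36b + 6c + d = -665/3
  729a + 81b + 9c + d = -2942/3
  1728a + 144b + 12c + d = -7811/3
Solving the system yields a = -2, b = 6, c = -1, d = 1/3.
So g(s) = -2s^3 + 6s^2 - s + 1/3.
The leading coefficient is -2.

-2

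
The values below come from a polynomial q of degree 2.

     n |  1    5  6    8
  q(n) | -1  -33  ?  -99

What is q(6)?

The 3 known points determine the degree-2 polynomial uniquely.
Write q(n) = an^2 + bn + c. Substituting each data point gives a linear system:
  a + b + c = -1
  25a + 5b + c = -33
  64a + 8b + c = -99
Solving the system yields a = -2, b = 4, c = -3.
So q(n) = -2n^2 + 4n - 3.
Then q(6) = -51.

-51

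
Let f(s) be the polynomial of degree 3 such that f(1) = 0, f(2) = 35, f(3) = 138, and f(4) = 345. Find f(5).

Write f(s) = as^3 + bs^2 + cs + d. Substituting each data point gives a linear system:
  a + b + c + d = 0
  8a + 4b + 2c + d = 35
  27a + 9b + 3c + d = 138
  64a + 16b + 4c + d = 345
Solving the system yields a = 6, b = -2, c = -1, d = -3.
So f(s) = 6s^3 - 2s^2 - s - 3.
Then f(5) = 692.

692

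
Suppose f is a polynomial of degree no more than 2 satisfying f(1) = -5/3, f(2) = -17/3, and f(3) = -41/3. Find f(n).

f(n) = -2n^2 + 2n - 5/3

Using the Lagrange interpolation formula with nodes 1, 2, 3:
  L_0(n) = (n - 2)(n - 3) / 2
  L_1(n) = (n - 1)(n - 3) / -1
  L_2(n) = (n - 1)(n - 2) / 2
Then f(n) = -5/3·L_0(n) - 17/3·L_1(n) - 41/3·L_2(n).
Expanding and collecting terms gives f(n) = -2n² + 2n - 5/3.
Check: f(1) = -5/3. ✓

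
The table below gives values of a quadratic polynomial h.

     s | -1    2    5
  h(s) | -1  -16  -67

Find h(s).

Write h(s) = as^2 + bs + c. Substituting each data point gives a linear system:
  a - b + c = -1
  4a + 2b + c = -16
  25a + 5b + c = -67
Solving the system yields a = -2, b = -3, c = -2.
So h(s) = -2s² - 3s - 2.
Check: h(-1) = -1. ✓

h(s) = -2s^2 - 3s - 2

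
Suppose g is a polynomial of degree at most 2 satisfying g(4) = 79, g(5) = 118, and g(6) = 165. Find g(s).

g(s) = 4s^2 + 3s + 3

Write g(s) = as^2 + bs + c. Substituting each data point gives a linear system:
  16a + 4b + c = 79
  25a + 5b + c = 118
  36a + 6b + c = 165
Solving the system yields a = 4, b = 3, c = 3.
So g(s) = 4s^2 + 3s + 3.
Check: g(5) = 118. ✓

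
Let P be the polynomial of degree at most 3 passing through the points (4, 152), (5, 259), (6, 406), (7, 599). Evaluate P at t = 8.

Using the Lagrange interpolation formula with nodes 4, 5, 6, 7:
  L_0(t) = (t - 5)(t - 6)(t - 7) / -6
  L_1(t) = (t - 4)(t - 6)(t - 7) / 2
  L_2(t) = (t - 4)(t - 5)(t - 7) / -2
  L_3(t) = (t - 4)(t - 5)(t - 6) / 6
Then P(t) = 152·L_0(t) + 259·L_1(t) + 406·L_2(t) + 599·L_3(t).
Expanding and collecting terms gives P(t) = t^3 + 5t^2 + t + 4.
Evaluating at t = 8: P(8) = 844.

844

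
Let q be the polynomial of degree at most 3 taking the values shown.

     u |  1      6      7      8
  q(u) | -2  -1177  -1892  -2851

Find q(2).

-37

Using the Lagrange interpolation formula with nodes 1, 6, 7, 8:
  L_0(u) = (u - 6)(u - 7)(u - 8) / -210
  L_1(u) = (u - 1)(u - 7)(u - 8) / 10
  L_2(u) = (u - 1)(u - 6)(u - 8) / -6
  L_3(u) = (u - 1)(u - 6)(u - 7) / 14
Then q(u) = -2·L_0(u) - 1177·L_1(u) - 1892·L_2(u) - 2851·L_3(u).
Expanding and collecting terms gives q(u) = -6u³ + 4u² - 5u + 5.
Evaluating at u = 2: q(2) = -37.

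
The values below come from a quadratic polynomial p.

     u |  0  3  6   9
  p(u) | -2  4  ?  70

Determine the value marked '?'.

The 3 known points determine the degree-2 polynomial uniquely.
Write p(u) = au^2 + bu + c. Substituting each data point gives a linear system:
  c = -2
  9a + 3b + c = 4
  81a + 9b + c = 70
Solving the system yields a = 1, b = -1, c = -2.
So p(u) = u^2 - u - 2.
Then p(6) = 28.

28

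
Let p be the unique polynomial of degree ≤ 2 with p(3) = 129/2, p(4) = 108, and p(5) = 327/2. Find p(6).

231

Write p(t) = at^2 + bt + c. Substituting each data point gives a linear system:
  9a + 3b + c = 129/2
  16a + 4b + c = 108
  25a + 5b + c = 327/2
Solving the system yields a = 6, b = 3/2, c = 6.
So p(t) = 6t² + (3/2)t + 6.
Then p(6) = 231.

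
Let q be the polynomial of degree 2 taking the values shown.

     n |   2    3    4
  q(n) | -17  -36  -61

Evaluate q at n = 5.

Write q(n) = an^2 + bn + c. Substituting each data point gives a linear system:
  4a + 2b + c = -17
  9a + 3b + c = -36
  16a + 4b + c = -61
Solving the system yields a = -3, b = -4, c = 3.
So q(n) = -3n² - 4n + 3.
Then q(5) = -92.

-92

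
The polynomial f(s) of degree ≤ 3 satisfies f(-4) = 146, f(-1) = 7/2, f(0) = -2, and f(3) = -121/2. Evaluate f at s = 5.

Using the Lagrange interpolation formula with nodes -4, -1, 0, 3:
  L_0(s) = (s + 1)s(s - 3) / -84
  L_1(s) = (s + 4)s(s - 3) / 12
  L_2(s) = (s + 4)(s + 1)(s - 3) / -12
  L_3(s) = (s + 4)(s + 1)s / 84
Then f(s) = 146·L_0(s) + 7/2·L_1(s) - 2·L_2(s) - 121/2·L_3(s).
Expanding and collecting terms gives f(s) = -2s^3 + (1/2)s^2 - 3s - 2.
Evaluating at s = 5: f(5) = -509/2.

-509/2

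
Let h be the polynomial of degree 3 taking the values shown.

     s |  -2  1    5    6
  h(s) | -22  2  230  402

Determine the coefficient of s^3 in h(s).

Write h(s) = as^3 + bs^2 + cs + d. Substituting each data point gives a linear system:
  -8a + 4b - 2c + d = -22
  a + b + c + d = 2
  125a + 25b + 5c + d = 230
  216a + 36b + 6c + d = 402
Solving the system yields a = 2, b = -1, c = 1, d = 0.
So h(s) = 2s^3 - s^2 + s.
The leading coefficient is 2.

2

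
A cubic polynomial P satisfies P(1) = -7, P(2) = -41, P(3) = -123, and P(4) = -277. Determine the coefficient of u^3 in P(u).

-4

Write P(u) = au^3 + bu^2 + cu + d. Substituting each data point gives a linear system:
  a + b + c + d = -7
  8a + 4b + 2c + d = -41
  27a + 9b + 3c + d = -123
  64a + 16b + 4c + d = -277
Solving the system yields a = -4, b = 0, c = -6, d = 3.
So P(u) = -4u^3 - 6u + 3.
The leading coefficient is -4.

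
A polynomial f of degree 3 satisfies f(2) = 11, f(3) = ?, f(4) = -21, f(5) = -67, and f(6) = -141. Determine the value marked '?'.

3

On equispaced nodes a degree-3 polynomial has vanishing fourth forward difference, so
  f(2) - 4·f(3) + 6·f(4) - 4·f(5) + f(6) = 0.
Substituting the known values and solving for f(3):
  -4·f(3) = -12
  f(3) = 3.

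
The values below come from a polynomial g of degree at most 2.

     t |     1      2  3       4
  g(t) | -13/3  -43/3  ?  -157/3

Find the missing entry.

The 3 known points determine the degree-2 polynomial uniquely.
Write g(t) = at^2 + bt + c. Substituting each data point gives a linear system:
  a + b + c = -13/3
  4a + 2b + c = -43/3
  16a + 4b + c = -157/3
Solving the system yields a = -3, b = -1, c = -1/3.
So g(t) = -3t^2 - t - 1/3.
Then g(3) = -91/3.

-91/3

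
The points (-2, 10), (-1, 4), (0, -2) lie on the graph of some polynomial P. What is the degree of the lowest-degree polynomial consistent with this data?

Forward differences of the values at u = -2, -1, 0:
  P  : 10  4  -2
  Δ  : -6  -6
  Δ^2: 0
The first differences are constant (-6) and nonzero, while all higher differences vanish, so the minimal degree is 1.

1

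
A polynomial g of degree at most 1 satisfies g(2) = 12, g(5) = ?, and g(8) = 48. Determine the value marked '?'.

On equispaced nodes a degree-1 polynomial has vanishing second forward difference, so
  g(2) - 2·g(5) + g(8) = 0.
Substituting the known values and solving for g(5):
  -2·g(5) = -60
  g(5) = 30.

30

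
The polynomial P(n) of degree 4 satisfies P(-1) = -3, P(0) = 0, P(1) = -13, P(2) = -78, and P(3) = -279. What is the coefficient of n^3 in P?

Write P(n) = an^4 + bn^3 + cn^2 + dn + e. Substituting each data point gives a linear system:
  a - b + c - d + e = -3
  e = 0
  a + b + c + d + e = -13
  16a + 8b + 4c + 2d + e = -78
  81a + 27b + 9c + 3d + e = -279
Solving the system yields a = -2, b = -2, c = -6, d = -3, e = 0.
So P(n) = -2n⁴ - 2n³ - 6n² - 3n.
The coefficient of n^3 is -2.

-2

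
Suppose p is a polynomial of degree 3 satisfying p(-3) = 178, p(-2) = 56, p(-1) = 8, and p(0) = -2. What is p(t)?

p(t) = -6t^3 + t^2 - 3t - 2

Using the Lagrange interpolation formula with nodes -3, -2, -1, 0:
  L_0(t) = (t + 2)(t + 1)t / -6
  L_1(t) = (t + 3)(t + 1)t / 2
  L_2(t) = (t + 3)(t + 2)t / -2
  L_3(t) = (t + 3)(t + 2)(t + 1) / 6
Then p(t) = 178·L_0(t) + 56·L_1(t) + 8·L_2(t) - 2·L_3(t).
Expanding and collecting terms gives p(t) = -6t^3 + t^2 - 3t - 2.
Check: p(0) = -2. ✓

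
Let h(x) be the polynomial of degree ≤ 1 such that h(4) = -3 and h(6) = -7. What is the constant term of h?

5

Write h(x) = ax + b. Substituting each data point gives a linear system:
  4a + b = -3
  6a + b = -7
Solving the system yields a = -2, b = 5.
So h(x) = -2x + 5.
The constant term is 5.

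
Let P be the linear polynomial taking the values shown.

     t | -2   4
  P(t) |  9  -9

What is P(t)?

Write P(t) = at + b. Substituting each data point gives a linear system:
  -2a + b = 9
  4a + b = -9
Solving the system yields a = -3, b = 3.
So P(t) = -3t + 3.
Check: P(-2) = 9. ✓

P(t) = -3t + 3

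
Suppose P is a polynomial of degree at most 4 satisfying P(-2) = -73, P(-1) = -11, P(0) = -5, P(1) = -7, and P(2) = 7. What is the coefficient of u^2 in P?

Write P(u) = au^4 + bu^3 + cu^2 + du + e. Substituting each data point gives a linear system:
  16a - 8b + 4c - 2d + e = -73
  a - b + c - d + e = -11
  e = -5
  a + b + c + d + e = -7
  16a + 8b + 4c + 2d + e = 7
Solving the system yields a = -1, b = 6, c = -3, d = -4, e = -5.
So P(u) = -u^4 + 6u^3 - 3u^2 - 4u - 5.
The coefficient of u^2 is -3.

-3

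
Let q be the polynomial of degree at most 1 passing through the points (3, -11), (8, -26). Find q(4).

-14

Using the Lagrange interpolation formula with nodes 3, 8:
  L_0(u) = (u - 8) / -5
  L_1(u) = (u - 3) / 5
Then q(u) = -11·L_0(u) - 26·L_1(u).
Expanding and collecting terms gives q(u) = -3u - 2.
Evaluating at u = 4: q(4) = -14.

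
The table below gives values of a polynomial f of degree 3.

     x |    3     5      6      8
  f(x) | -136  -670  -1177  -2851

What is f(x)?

f(x) = -6x^3 + 4x^2 - 5x + 5

Write f(x) = ax^3 + bx^2 + cx + d. Substituting each data point gives a linear system:
  27a + 9b + 3c + d = -136
  125a + 25b + 5c + d = -670
  216a + 36b + 6c + d = -1177
  512a + 64b + 8c + d = -2851
Solving the system yields a = -6, b = 4, c = -5, d = 5.
So f(x) = -6x^3 + 4x^2 - 5x + 5.
Check: f(5) = -670. ✓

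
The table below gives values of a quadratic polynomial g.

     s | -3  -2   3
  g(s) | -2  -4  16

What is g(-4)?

2

Write g(s) = as^2 + bs + c. Substituting each data point gives a linear system:
  9a - 3b + c = -2
  4a - 2b + c = -4
  9a + 3b + c = 16
Solving the system yields a = 1, b = 3, c = -2.
So g(s) = s^2 + 3s - 2.
Then g(-4) = 2.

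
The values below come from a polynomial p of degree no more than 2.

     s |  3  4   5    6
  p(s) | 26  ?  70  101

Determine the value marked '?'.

45

On equispaced nodes a degree-2 polynomial has vanishing third forward difference, so
  - p(3) + 3·p(4) - 3·p(5) + p(6) = 0.
Substituting the known values and solving for p(4):
  3·p(4) = 135
  p(4) = 45.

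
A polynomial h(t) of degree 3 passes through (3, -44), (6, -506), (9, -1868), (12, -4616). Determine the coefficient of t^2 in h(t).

Write h(t) = at^3 + bt^2 + ct + d. Substituting each data point gives a linear system:
  27a + 9b + 3c + d = -44
  216a + 36b + 6c + d = -506
  729a + 81b + 9c + d = -1868
  1728a + 144b + 12c + d = -4616
Solving the system yields a = -3, b = 4, c = -1, d = 4.
So h(t) = -3t³ + 4t² - t + 4.
The coefficient of t^2 is 4.

4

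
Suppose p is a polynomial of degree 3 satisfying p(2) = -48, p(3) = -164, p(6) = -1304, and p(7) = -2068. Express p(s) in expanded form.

p(s) = -6s^3 - 2s + 4

Write p(s) = as^3 + bs^2 + cs + d. Substituting each data point gives a linear system:
  8a + 4b + 2c + d = -48
  27a + 9b + 3c + d = -164
  216a + 36b + 6c + d = -1304
  343a + 49b + 7c + d = -2068
Solving the system yields a = -6, b = 0, c = -2, d = 4.
So p(s) = -6s³ - 2s + 4.
Check: p(2) = -48. ✓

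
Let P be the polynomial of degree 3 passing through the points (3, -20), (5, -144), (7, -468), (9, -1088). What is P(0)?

Forward differences of the values at u = 3, 5, 7, 9:
  P  : -20  -144  -468  -1088
  Δ  : -124  -324  -620
  Δ^2: -200  -296
  Δ^3: -96
The third differences are constant, confirming degree 3.
Interpolating (Newton forward form) and evaluating at u = 0 gives P(0) = 1.

1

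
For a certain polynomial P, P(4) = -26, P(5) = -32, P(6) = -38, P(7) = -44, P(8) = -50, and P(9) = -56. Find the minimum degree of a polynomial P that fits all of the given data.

Forward differences of the values at u = 4, 5, 6, 7, 8, 9:
  P  : -26  -32  -38  -44  -50  -56
  Δ  : -6  -6  -6  -6  -6
  Δ^2: 0  0  0  0
  Δ^3: 0  0  0
  Δ^4: 0  0
  Δ^5: 0
The first differences are constant (-6) and nonzero, while all higher differences vanish, so the minimal degree is 1.

1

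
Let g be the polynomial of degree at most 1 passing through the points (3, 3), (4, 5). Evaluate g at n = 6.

Write g(n) = an + b. Substituting each data point gives a linear system:
  3a + b = 3
  4a + b = 5
Solving the system yields a = 2, b = -3.
So g(n) = 2n - 3.
Then g(6) = 9.

9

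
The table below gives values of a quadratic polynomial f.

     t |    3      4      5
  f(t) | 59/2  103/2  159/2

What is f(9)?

Write f(t) = at^2 + bt + c. Substituting each data point gives a linear system:
  9a + 3b + c = 59/2
  16a + 4b + c = 103/2
  25a + 5b + c = 159/2
Solving the system yields a = 3, b = 1, c = -1/2.
So f(t) = 3t^2 + t - 1/2.
Then f(9) = 503/2.

503/2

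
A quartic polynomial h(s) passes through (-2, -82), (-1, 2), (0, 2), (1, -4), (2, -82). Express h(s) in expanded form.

h(s) = -6s^4 + s^3 + 3s^2 - 4s + 2

Write h(s) = as^4 + bs^3 + cs^2 + ds + e. Substituting each data point gives a linear system:
  16a - 8b + 4c - 2d + e = -82
  a - b + c - d + e = 2
  e = 2
  a + b + c + d + e = -4
  16a + 8b + 4c + 2d + e = -82
Solving the system yields a = -6, b = 1, c = 3, d = -4, e = 2.
So h(s) = -6s^4 + s^3 + 3s^2 - 4s + 2.
Check: h(0) = 2. ✓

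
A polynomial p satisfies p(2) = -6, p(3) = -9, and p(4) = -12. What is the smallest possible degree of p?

Forward differences of the values at u = 2, 3, 4:
  p  : -6  -9  -12
  Δ  : -3  -3
  Δ^2: 0
The first differences are constant (-3) and nonzero, while all higher differences vanish, so the minimal degree is 1.

1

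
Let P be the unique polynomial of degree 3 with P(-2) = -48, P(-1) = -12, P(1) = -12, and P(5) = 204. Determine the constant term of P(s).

Write P(s) = as^3 + bs^2 + cs + d. Substituting each data point gives a linear system:
  -8a + 4b - 2c + d = -48
  -a + b - c + d = -12
  a + b + c + d = -12
  125a + 25b + 5c + d = 204
Solving the system yields a = 3, b = -6, c = -3, d = -6.
So P(s) = 3s^3 - 6s^2 - 3s - 6.
The constant term is -6.

-6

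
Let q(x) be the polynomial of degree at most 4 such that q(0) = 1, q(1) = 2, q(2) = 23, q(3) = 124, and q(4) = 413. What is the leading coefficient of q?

2

Write q(x) = ax^4 + bx^3 + cx^2 + dx + e. Substituting each data point gives a linear system:
  e = 1
  a + b + c + d + e = 2
  16a + 8b + 4c + 2d + e = 23
  81a + 27b + 9c + 3d + e = 124
  256a + 64b + 16c + 4d + e = 413
Solving the system yields a = 2, b = -2, c = 2, d = -1, e = 1.
So q(x) = 2x^4 - 2x^3 + 2x^2 - x + 1.
The leading coefficient is 2.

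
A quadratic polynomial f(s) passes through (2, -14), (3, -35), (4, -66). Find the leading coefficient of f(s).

-5

Write f(s) = as^2 + bs + c. Substituting each data point gives a linear system:
  4a + 2b + c = -14
  9a + 3b + c = -35
  16a + 4b + c = -66
Solving the system yields a = -5, b = 4, c = -2.
So f(s) = -5s² + 4s - 2.
The leading coefficient is -5.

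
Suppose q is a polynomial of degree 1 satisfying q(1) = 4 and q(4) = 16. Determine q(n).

q(n) = 4n

Write q(n) = an + b. Substituting each data point gives a linear system:
  a + b = 4
  4a + b = 16
Solving the system yields a = 4, b = 0.
So q(n) = 4n.
Check: q(1) = 4. ✓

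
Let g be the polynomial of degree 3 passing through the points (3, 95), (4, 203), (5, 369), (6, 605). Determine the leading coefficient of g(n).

Write g(n) = an^3 + bn^2 + cn + d. Substituting each data point gives a linear system:
  27a + 9b + 3c + d = 95
  64a + 16b + 4c + d = 203
  125a + 25b + 5c + d = 369
  216a + 36b + 6c + d = 605
Solving the system yields a = 2, b = 5, c = -1, d = -1.
So g(n) = 2n^3 + 5n^2 - n - 1.
The leading coefficient is 2.

2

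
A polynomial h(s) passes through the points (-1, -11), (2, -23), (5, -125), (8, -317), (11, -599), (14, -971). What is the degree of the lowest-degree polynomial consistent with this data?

2

Forward differences of the values at s = -1, 2, 5, 8, 11, 14:
  h  : -11  -23  -125  -317  -599  -971
  Δ  : -12  -102  -192  -282  -372
  Δ^2: -90  -90  -90  -90
  Δ^3: 0  0  0
  Δ^4: 0  0
  Δ^5: 0
The second differences are constant (-90) and nonzero, while all higher differences vanish, so the minimal degree is 2.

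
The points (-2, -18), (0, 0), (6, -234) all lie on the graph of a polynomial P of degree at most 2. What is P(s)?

P(s) = -6s^2 - 3s

Write P(s) = as^2 + bs + c. Substituting each data point gives a linear system:
  4a - 2b + c = -18
  c = 0
  36a + 6b + c = -234
Solving the system yields a = -6, b = -3, c = 0.
So P(s) = -6s^2 - 3s.
Check: P(-2) = -18. ✓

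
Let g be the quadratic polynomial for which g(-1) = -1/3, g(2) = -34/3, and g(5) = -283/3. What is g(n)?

Using the Lagrange interpolation formula with nodes -1, 2, 5:
  L_0(n) = (n - 2)(n - 5) / 18
  L_1(n) = (n + 1)(n - 5) / -9
  L_2(n) = (n + 1)(n - 2) / 18
Then g(n) = -1/3·L_0(n) - 34/3·L_1(n) - 283/3·L_2(n).
Expanding and collecting terms gives g(n) = -4n^2 + (1/3)n + 4.
Check: g(2) = -34/3. ✓

g(n) = -4n^2 + (1/3)n + 4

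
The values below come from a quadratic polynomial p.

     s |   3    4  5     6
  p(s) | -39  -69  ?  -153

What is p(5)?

-107

The 3 known points determine the degree-2 polynomial uniquely.
Write p(s) = as^2 + bs + c. Substituting each data point gives a linear system:
  9a + 3b + c = -39
  16a + 4b + c = -69
  36a + 6b + c = -153
Solving the system yields a = -4, b = -2, c = 3.
So p(s) = -4s^2 - 2s + 3.
Then p(5) = -107.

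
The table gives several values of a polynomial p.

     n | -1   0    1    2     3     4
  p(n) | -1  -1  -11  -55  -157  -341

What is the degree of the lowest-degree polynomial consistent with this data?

3

Forward differences of the values at n = -1, 0, 1, 2, 3, 4:
  p  : -1  -1  -11  -55  -157  -341
  Δ  : 0  -10  -44  -102  -184
  Δ^2: -10  -34  -58  -82
  Δ^3: -24  -24  -24
  Δ^4: 0  0
  Δ^5: 0
The third differences are constant (-24) and nonzero, while all higher differences vanish, so the minimal degree is 3.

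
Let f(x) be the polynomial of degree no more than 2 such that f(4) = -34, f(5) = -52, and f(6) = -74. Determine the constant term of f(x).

-2

Write f(x) = ax^2 + bx + c. Substituting each data point gives a linear system:
  16a + 4b + c = -34
  25a + 5b + c = -52
  36a + 6b + c = -74
Solving the system yields a = -2, b = 0, c = -2.
So f(x) = -2x^2 - 2.
The constant term is -2.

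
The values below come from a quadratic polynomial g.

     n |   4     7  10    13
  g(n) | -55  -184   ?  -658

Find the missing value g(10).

-385

On equispaced nodes a degree-2 polynomial has vanishing third forward difference, so
  - g(4) + 3·g(7) - 3·g(10) + g(13) = 0.
Substituting the known values and solving for g(10):
  -3·g(10) = 1155
  g(10) = -385.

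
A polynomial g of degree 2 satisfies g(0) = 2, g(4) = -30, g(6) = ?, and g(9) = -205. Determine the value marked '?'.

The 3 known points determine the degree-2 polynomial uniquely.
Write g(t) = at^2 + bt + c. Substituting each data point gives a linear system:
  c = 2
  16a + 4b + c = -30
  81a + 9b + c = -205
Solving the system yields a = -3, b = 4, c = 2.
So g(t) = -3t^2 + 4t + 2.
Then g(6) = -82.

-82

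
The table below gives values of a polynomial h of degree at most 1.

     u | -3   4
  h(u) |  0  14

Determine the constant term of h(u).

Write h(u) = au + b. Substituting each data point gives a linear system:
  -3a + b = 0
  4a + b = 14
Solving the system yields a = 2, b = 6.
So h(u) = 2u + 6.
The constant term is 6.

6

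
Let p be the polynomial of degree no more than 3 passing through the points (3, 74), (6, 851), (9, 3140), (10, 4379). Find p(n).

p(n) = 5n^3 - 6n^2 - 2n - 1

Using the Lagrange interpolation formula with nodes 3, 6, 9, 10:
  L_0(n) = (n - 6)(n - 9)(n - 10) / -126
  L_1(n) = (n - 3)(n - 9)(n - 10) / 36
  L_2(n) = (n - 3)(n - 6)(n - 10) / -18
  L_3(n) = (n - 3)(n - 6)(n - 9) / 28
Then p(n) = 74·L_0(n) + 851·L_1(n) + 3140·L_2(n) + 4379·L_3(n).
Expanding and collecting terms gives p(n) = 5n³ - 6n² - 2n - 1.
Check: p(9) = 3140. ✓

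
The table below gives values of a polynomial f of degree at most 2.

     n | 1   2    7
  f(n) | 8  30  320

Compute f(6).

238

Write f(n) = an^2 + bn + c. Substituting each data point gives a linear system:
  a + b + c = 8
  4a + 2b + c = 30
  49a + 7b + c = 320
Solving the system yields a = 6, b = 4, c = -2.
So f(n) = 6n^2 + 4n - 2.
Then f(6) = 238.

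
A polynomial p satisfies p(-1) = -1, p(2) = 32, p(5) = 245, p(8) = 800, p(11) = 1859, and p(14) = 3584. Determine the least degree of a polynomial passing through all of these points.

Forward differences of the values at n = -1, 2, 5, 8, 11, 14:
  p  : -1  32  245  800  1859  3584
  Δ  : 33  213  555  1059  1725
  Δ^2: 180  342  504  666
  Δ^3: 162  162  162
  Δ^4: 0  0
  Δ^5: 0
The third differences are constant (162) and nonzero, while all higher differences vanish, so the minimal degree is 3.

3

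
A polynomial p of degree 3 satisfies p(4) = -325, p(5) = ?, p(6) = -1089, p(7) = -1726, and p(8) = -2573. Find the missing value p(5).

The 4 known points determine the degree-3 polynomial uniquely.
Write p(u) = au^3 + bu^2 + cu + d. Substituting each data point gives a linear system:
  64a + 16b + 4c + d = -325
  216a + 36b + 6c + d = -1089
  343a + 49b + 7c + d = -1726
  512a + 64b + 8c + d = -2573
Solving the system yields a = -5, b = 0, c = -2, d = 3.
So p(u) = -5u^3 - 2u + 3.
Then p(5) = -632.

-632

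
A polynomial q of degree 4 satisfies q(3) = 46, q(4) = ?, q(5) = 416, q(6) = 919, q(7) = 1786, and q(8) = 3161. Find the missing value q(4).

The 5 known points determine the degree-4 polynomial uniquely.
Write q(u) = au^4 + bu^3 + cu^2 + du + e. Substituting each data point gives a linear system:
  81a + 27b + 9c + 3d + e = 46
  625a + 125b + 25c + 5d + e = 416
  1296a + 216b + 36c + 6d + e = 919
  2401a + 343b + 49c + 7d + e = 1786
  4096a + 512b + 64c + 8d + e = 3161
Solving the system yields a = 1, b = -2, c = 1, d = 3, e = 1.
So q(u) = u⁴ - 2u³ + u² + 3u + 1.
Then q(4) = 157.

157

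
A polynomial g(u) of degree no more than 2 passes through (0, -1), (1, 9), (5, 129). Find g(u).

g(u) = 4u^2 + 6u - 1

Write g(u) = au^2 + bu + c. Substituting each data point gives a linear system:
  c = -1
  a + b + c = 9
  25a + 5b + c = 129
Solving the system yields a = 4, b = 6, c = -1.
So g(u) = 4u² + 6u - 1.
Check: g(0) = -1. ✓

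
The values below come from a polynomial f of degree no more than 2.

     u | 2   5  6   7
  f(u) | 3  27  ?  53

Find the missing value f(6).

The 3 known points determine the degree-2 polynomial uniquely.
Write f(u) = au^2 + bu + c. Substituting each data point gives a linear system:
  4a + 2b + c = 3
  25a + 5b + c = 27
  49a + 7b + c = 53
Solving the system yields a = 1, b = 1, c = -3.
So f(u) = u² + u - 3.
Then f(6) = 39.

39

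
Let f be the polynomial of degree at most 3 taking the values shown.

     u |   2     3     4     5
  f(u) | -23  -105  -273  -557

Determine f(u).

Write f(u) = au^3 + bu^2 + cu + d. Substituting each data point gives a linear system:
  8a + 4b + 2c + d = -23
  27a + 9b + 3c + d = -105
  64a + 16b + 4c + d = -273
  125a + 25b + 5c + d = -557
Solving the system yields a = -5, b = 2, c = 3, d = 3.
So f(u) = -5u^3 + 2u^2 + 3u + 3.
Check: f(2) = -23. ✓

f(u) = -5u^3 + 2u^2 + 3u + 3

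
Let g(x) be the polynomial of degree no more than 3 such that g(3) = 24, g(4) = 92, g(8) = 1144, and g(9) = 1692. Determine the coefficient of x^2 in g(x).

Write g(x) = ax^3 + bx^2 + cx + d. Substituting each data point gives a linear system:
  27a + 9b + 3c + d = 24
  64a + 16b + 4c + d = 92
  512a + 64b + 8c + d = 1144
  729a + 81b + 9c + d = 1692
Solving the system yields a = 3, b = -6, c = -1, d = 0.
So g(x) = 3x³ - 6x² - x.
The coefficient of x^2 is -6.

-6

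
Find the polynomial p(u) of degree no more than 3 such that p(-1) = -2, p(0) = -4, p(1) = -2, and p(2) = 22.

Write p(u) = au^3 + bu^2 + cu + d. Substituting each data point gives a linear system:
  -a + b - c + d = -2
  d = -4
  a + b + c + d = -2
  8a + 4b + 2c + d = 22
Solving the system yields a = 3, b = 2, c = -3, d = -4.
So p(u) = 3u³ + 2u² - 3u - 4.
Check: p(-1) = -2. ✓

p(u) = 3u^3 + 2u^2 - 3u - 4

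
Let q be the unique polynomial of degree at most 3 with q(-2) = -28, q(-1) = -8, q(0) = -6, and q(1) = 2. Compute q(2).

40

Write q(u) = au^3 + bu^2 + cu + d. Substituting each data point gives a linear system:
  -8a + 4b - 2c + d = -28
  -a + b - c + d = -8
  d = -6
  a + b + c + d = 2
Solving the system yields a = 4, b = 3, c = 1, d = -6.
So q(u) = 4u^3 + 3u^2 + u - 6.
Then q(2) = 40.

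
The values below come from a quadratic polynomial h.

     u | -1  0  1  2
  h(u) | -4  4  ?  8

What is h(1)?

On equispaced nodes a degree-2 polynomial has vanishing third forward difference, so
  - h(-1) + 3·h(0) - 3·h(1) + h(2) = 0.
Substituting the known values and solving for h(1):
  -3·h(1) = -24
  h(1) = 8.

8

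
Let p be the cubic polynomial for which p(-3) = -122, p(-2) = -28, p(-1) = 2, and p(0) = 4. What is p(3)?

Write p(x) = ax^3 + bx^2 + cx + d. Substituting each data point gives a linear system:
  -27a + 9b - 3c + d = -122
  -8a + 4b - 2c + d = -28
  -a + b - c + d = 2
  d = 4
Solving the system yields a = 6, b = 4, c = 0, d = 4.
So p(x) = 6x³ + 4x² + 4.
Then p(3) = 202.

202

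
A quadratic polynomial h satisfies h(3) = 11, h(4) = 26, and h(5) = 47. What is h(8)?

146

Using the Lagrange interpolation formula with nodes 3, 4, 5:
  L_0(t) = (t - 4)(t - 5) / 2
  L_1(t) = (t - 3)(t - 5) / -1
  L_2(t) = (t - 3)(t - 4) / 2
Then h(t) = 11·L_0(t) + 26·L_1(t) + 47·L_2(t).
Expanding and collecting terms gives h(t) = 3t^2 - 6t + 2.
Evaluating at t = 8: h(8) = 146.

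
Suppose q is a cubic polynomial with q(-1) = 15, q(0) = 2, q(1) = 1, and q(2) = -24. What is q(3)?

Using the Lagrange interpolation formula with nodes -1, 0, 1, 2:
  L_0(s) = s(s - 1)(s - 2) / -6
  L_1(s) = (s + 1)(s - 1)(s - 2) / 2
  L_2(s) = (s + 1)s(s - 2) / -2
  L_3(s) = (s + 1)s(s - 1) / 6
Then q(s) = 15·L_0(s) + 2·L_1(s) + 1·L_2(s) - 24·L_3(s).
Expanding and collecting terms gives q(s) = -6s^3 + 6s^2 - s + 2.
Evaluating at s = 3: q(3) = -109.

-109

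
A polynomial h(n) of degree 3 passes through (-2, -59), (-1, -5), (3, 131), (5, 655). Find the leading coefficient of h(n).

6

Write h(n) = an^3 + bn^2 + cn + d. Substituting each data point gives a linear system:
  -8a + 4b - 2c + d = -59
  -a + b - c + d = -5
  27a + 9b + 3c + d = 131
  125a + 25b + 5c + d = 655
Solving the system yields a = 6, b = -4, c = 0, d = 5.
So h(n) = 6n^3 - 4n^2 + 5.
The leading coefficient is 6.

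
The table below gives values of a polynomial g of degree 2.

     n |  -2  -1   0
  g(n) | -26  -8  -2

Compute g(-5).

-152

Using the Lagrange interpolation formula with nodes -2, -1, 0:
  L_0(n) = (n + 1)n / 2
  L_1(n) = (n + 2)n / -1
  L_2(n) = (n + 2)(n + 1) / 2
Then g(n) = -26·L_0(n) - 8·L_1(n) - 2·L_2(n).
Expanding and collecting terms gives g(n) = -6n^2 - 2.
Evaluating at n = -5: g(-5) = -152.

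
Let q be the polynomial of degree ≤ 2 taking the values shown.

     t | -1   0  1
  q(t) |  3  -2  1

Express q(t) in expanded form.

q(t) = 4t^2 - t - 2

Using the Lagrange interpolation formula with nodes -1, 0, 1:
  L_0(t) = t(t - 1) / 2
  L_1(t) = (t + 1)(t - 1) / -1
  L_2(t) = (t + 1)t / 2
Then q(t) = 3·L_0(t) - 2·L_1(t) + 1·L_2(t).
Expanding and collecting terms gives q(t) = 4t^2 - t - 2.
Check: q(0) = -2. ✓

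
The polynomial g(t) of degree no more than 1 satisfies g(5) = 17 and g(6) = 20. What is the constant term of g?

2

Write g(t) = at + b. Substituting each data point gives a linear system:
  5a + b = 17
  6a + b = 20
Solving the system yields a = 3, b = 2.
So g(t) = 3t + 2.
The constant term is 2.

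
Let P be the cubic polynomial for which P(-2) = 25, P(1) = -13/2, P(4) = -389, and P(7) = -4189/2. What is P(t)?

P(t) = -6t^3 - (3/2)t^2 + 6t - 5

Write P(t) = at^3 + bt^2 + ct + d. Substituting each data point gives a linear system:
  -8a + 4b - 2c + d = 25
  a + b + c + d = -13/2
  64a + 16b + 4c + d = -389
  343a + 49b + 7c + d = -4189/2
Solving the system yields a = -6, b = -3/2, c = 6, d = -5.
So P(t) = -6t^3 - (3/2)t^2 + 6t - 5.
Check: P(1) = -13/2. ✓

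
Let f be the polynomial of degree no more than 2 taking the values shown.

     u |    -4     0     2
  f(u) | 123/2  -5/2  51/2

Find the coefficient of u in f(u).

Write f(u) = au^2 + bu + c. Substituting each data point gives a linear system:
  16a - 4b + c = 123/2
  c = -5/2
  4a + 2b + c = 51/2
Solving the system yields a = 5, b = 4, c = -5/2.
So f(u) = 5u^2 + 4u - 5/2.
The coefficient of u is 4.

4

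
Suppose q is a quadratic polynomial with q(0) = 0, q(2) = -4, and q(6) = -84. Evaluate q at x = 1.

Write q(x) = ax^2 + bx + c. Substituting each data point gives a linear system:
  c = 0
  4a + 2b + c = -4
  36a + 6b + c = -84
Solving the system yields a = -3, b = 4, c = 0.
So q(x) = -3x^2 + 4x.
Then q(1) = 1.

1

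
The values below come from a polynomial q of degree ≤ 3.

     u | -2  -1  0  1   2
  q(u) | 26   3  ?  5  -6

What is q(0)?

2

The 4 known points determine the degree-3 polynomial uniquely.
Write q(u) = au^3 + bu^2 + cu + d. Substituting each data point gives a linear system:
  -8a + 4b - 2c + d = 26
  -a + b - c + d = 3
  a + b + c + d = 5
  8a + 4b + 2c + d = -6
Solving the system yields a = -3, b = 2, c = 4, d = 2.
So q(u) = -3u^3 + 2u^2 + 4u + 2.
Then q(0) = 2.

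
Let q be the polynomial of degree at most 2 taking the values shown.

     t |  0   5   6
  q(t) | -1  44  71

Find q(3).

8

Write q(t) = at^2 + bt + c. Substituting each data point gives a linear system:
  c = -1
  25a + 5b + c = 44
  36a + 6b + c = 71
Solving the system yields a = 3, b = -6, c = -1.
So q(t) = 3t^2 - 6t - 1.
Then q(3) = 8.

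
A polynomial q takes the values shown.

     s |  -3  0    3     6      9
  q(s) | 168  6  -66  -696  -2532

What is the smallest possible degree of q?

Forward differences of the values at s = -3, 0, 3, 6, 9:
  q  : 168  6  -66  -696  -2532
  Δ  : -162  -72  -630  -1836
  Δ^2: 90  -558  -1206
  Δ^3: -648  -648
  Δ^4: 0
The third differences are constant (-648) and nonzero, while all higher differences vanish, so the minimal degree is 3.

3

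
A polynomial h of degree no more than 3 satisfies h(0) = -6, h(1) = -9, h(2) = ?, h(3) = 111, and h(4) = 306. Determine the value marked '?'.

The 4 known points determine the degree-3 polynomial uniquely.
Write h(s) = as^3 + bs^2 + cs + d. Substituting each data point gives a linear system:
  d = -6
  a + b + c + d = -9
  27a + 9b + 3c + d = 111
  64a + 16b + 4c + d = 306
Solving the system yields a = 6, b = -3, c = -6, d = -6.
So h(s) = 6s^3 - 3s^2 - 6s - 6.
Then h(2) = 18.

18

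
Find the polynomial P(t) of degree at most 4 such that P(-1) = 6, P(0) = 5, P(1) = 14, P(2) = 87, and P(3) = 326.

P(t) = 2t^4 + 5t^3 + 3t^2 - t + 5

Write P(t) = at^4 + bt^3 + ct^2 + dt + e. Substituting each data point gives a linear system:
  a - b + c - d + e = 6
  e = 5
  a + b + c + d + e = 14
  16a + 8b + 4c + 2d + e = 87
  81a + 27b + 9c + 3d + e = 326
Solving the system yields a = 2, b = 5, c = 3, d = -1, e = 5.
So P(t) = 2t^4 + 5t^3 + 3t^2 - t + 5.
Check: P(0) = 5. ✓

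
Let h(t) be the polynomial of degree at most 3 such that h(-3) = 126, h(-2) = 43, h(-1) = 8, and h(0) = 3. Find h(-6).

Using the Lagrange interpolation formula with nodes -3, -2, -1, 0:
  L_0(t) = (t + 2)(t + 1)t / -6
  L_1(t) = (t + 3)(t + 1)t / 2
  L_2(t) = (t + 3)(t + 2)t / -2
  L_3(t) = (t + 3)(t + 2)(t + 1) / 6
Then h(t) = 126·L_0(t) + 43·L_1(t) + 8·L_2(t) + 3·L_3(t).
Expanding and collecting terms gives h(t) = -3t^3 + 6t^2 + 4t + 3.
Evaluating at t = -6: h(-6) = 843.

843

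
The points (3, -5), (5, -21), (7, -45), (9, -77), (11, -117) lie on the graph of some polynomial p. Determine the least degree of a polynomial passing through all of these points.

Forward differences of the values at s = 3, 5, 7, 9, 11:
  p  : -5  -21  -45  -77  -117
  Δ  : -16  -24  -32  -40
  Δ^2: -8  -8  -8
  Δ^3: 0  0
  Δ^4: 0
The second differences are constant (-8) and nonzero, while all higher differences vanish, so the minimal degree is 2.

2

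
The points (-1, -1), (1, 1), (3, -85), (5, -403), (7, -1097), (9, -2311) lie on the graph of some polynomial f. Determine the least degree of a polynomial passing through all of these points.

Forward differences of the values at n = -1, 1, 3, 5, 7, 9:
  f  : -1  1  -85  -403  -1097  -2311
  Δ  : 2  -86  -318  -694  -1214
  Δ^2: -88  -232  -376  -520
  Δ^3: -144  -144  -144
  Δ^4: 0  0
  Δ^5: 0
The third differences are constant (-144) and nonzero, while all higher differences vanish, so the minimal degree is 3.

3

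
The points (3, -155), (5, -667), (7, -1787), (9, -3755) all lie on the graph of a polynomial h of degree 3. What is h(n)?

Write h(n) = an^3 + bn^2 + cn + d. Substituting each data point gives a linear system:
  27a + 9b + 3c + d = -155
  125a + 25b + 5c + d = -667
  343a + 49b + 7c + d = -1787
  729a + 81b + 9c + d = -3755
Solving the system yields a = -5, b = -1, c = -3, d = -2.
So h(n) = -5n^3 - n^2 - 3n - 2.
Check: h(3) = -155. ✓

h(n) = -5n^3 - n^2 - 3n - 2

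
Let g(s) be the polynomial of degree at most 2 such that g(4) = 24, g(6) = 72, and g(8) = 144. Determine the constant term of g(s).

0

Write g(s) = as^2 + bs + c. Substituting each data point gives a linear system:
  16a + 4b + c = 24
  36a + 6b + c = 72
  64a + 8b + c = 144
Solving the system yields a = 3, b = -6, c = 0.
So g(s) = 3s^2 - 6s.
The constant term is 0.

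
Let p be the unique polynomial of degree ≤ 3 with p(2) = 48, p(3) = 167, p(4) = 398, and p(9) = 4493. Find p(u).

p(u) = 6u^3 + 2u^2 - 5u + 2

Write p(u) = au^3 + bu^2 + cu + d. Substituting each data point gives a linear system:
  8a + 4b + 2c + d = 48
  27a + 9b + 3c + d = 167
  64a + 16b + 4c + d = 398
  729a + 81b + 9c + d = 4493
Solving the system yields a = 6, b = 2, c = -5, d = 2.
So p(u) = 6u^3 + 2u^2 - 5u + 2.
Check: p(3) = 167. ✓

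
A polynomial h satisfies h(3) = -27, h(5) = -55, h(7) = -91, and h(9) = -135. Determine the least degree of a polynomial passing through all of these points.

Forward differences of the values at s = 3, 5, 7, 9:
  h  : -27  -55  -91  -135
  Δ  : -28  -36  -44
  Δ^2: -8  -8
  Δ^3: 0
The second differences are constant (-8) and nonzero, while all higher differences vanish, so the minimal degree is 2.

2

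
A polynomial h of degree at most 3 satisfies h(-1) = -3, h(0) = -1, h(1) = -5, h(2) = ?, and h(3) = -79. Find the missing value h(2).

-27

The 4 known points determine the degree-3 polynomial uniquely.
Write h(n) = an^3 + bn^2 + cn + d. Substituting each data point gives a linear system:
  -a + b - c + d = -3
  d = -1
  a + b + c + d = -5
  27a + 9b + 3c + d = -79
Solving the system yields a = -2, b = -3, c = 1, d = -1.
So h(n) = -2n^3 - 3n^2 + n - 1.
Then h(2) = -27.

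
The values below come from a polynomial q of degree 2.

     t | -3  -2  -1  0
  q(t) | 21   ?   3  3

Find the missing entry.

9

The 3 known points determine the degree-2 polynomial uniquely.
Write q(t) = at^2 + bt + c. Substituting each data point gives a linear system:
  9a - 3b + c = 21
  a - b + c = 3
  c = 3
Solving the system yields a = 3, b = 3, c = 3.
So q(t) = 3t² + 3t + 3.
Then q(-2) = 9.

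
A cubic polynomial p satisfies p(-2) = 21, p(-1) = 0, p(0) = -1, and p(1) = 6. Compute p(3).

-4

Forward differences of the values at t = -2, -1, 0, 1:
  p  : 21  0  -1  6
  Δ  : -21  -1  7
  Δ^2: 20  8
  Δ^3: -12
The third differences are constant, confirming degree 3.
Interpolating (Newton forward form) and evaluating at t = 3 gives p(3) = -4.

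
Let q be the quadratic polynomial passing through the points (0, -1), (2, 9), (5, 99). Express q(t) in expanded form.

q(t) = 5t^2 - 5t - 1

Using the Lagrange interpolation formula with nodes 0, 2, 5:
  L_0(t) = (t - 2)(t - 5) / 10
  L_1(t) = t(t - 5) / -6
  L_2(t) = t(t - 2) / 15
Then q(t) = -1·L_0(t) + 9·L_1(t) + 99·L_2(t).
Expanding and collecting terms gives q(t) = 5t^2 - 5t - 1.
Check: q(0) = -1. ✓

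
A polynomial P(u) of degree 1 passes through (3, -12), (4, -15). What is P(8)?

-27

Using the Lagrange interpolation formula with nodes 3, 4:
  L_0(u) = (u - 4) / -1
  L_1(u) = (u - 3) / 1
Then P(u) = -12·L_0(u) - 15·L_1(u).
Expanding and collecting terms gives P(u) = -3u - 3.
Evaluating at u = 8: P(8) = -27.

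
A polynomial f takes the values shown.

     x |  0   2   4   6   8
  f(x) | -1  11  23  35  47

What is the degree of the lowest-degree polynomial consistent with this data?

1

Forward differences of the values at x = 0, 2, 4, 6, 8:
  f  : -1  11  23  35  47
  Δ  : 12  12  12  12
  Δ^2: 0  0  0
  Δ^3: 0  0
  Δ^4: 0
The first differences are constant (12) and nonzero, while all higher differences vanish, so the minimal degree is 1.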